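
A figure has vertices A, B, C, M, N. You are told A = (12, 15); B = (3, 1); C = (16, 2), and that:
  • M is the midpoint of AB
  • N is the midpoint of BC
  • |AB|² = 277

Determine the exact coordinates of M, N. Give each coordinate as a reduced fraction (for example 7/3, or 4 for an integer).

1. M_x = 15/2  [2·M = A+B = (12, 15)+(3, 1)]
2. M_y = 8  [2·M = A+B = (12, 15)+(3, 1)]
   so M = (15/2, 8)
3. N_x = 19/2  [2·N = B+C = (3, 1)+(16, 2)]
4. N_y = 3/2  [2·N = B+C = (3, 1)+(16, 2)]
   so N = (19/2, 3/2)

M = (15/2, 8)
N = (19/2, 3/2)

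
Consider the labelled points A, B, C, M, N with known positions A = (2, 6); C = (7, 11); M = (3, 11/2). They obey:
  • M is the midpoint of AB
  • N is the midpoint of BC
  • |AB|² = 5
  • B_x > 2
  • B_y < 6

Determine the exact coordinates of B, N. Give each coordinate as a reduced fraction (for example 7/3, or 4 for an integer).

B = (4, 5)
N = (11/2, 8)

1. B_x = 4  [B = 2·M−A = 2·(3, 11/2)−(2, 6)]
2. B_y = 5  [B = 2·M−A = 2·(3, 11/2)−(2, 6)]
   so B = (4, 5)
3. N_x = 11/2  [2·N = B+C = (4, 5)+(7, 11)]
4. N_y = 8  [2·N = B+C = (4, 5)+(7, 11)]
   so N = (11/2, 8)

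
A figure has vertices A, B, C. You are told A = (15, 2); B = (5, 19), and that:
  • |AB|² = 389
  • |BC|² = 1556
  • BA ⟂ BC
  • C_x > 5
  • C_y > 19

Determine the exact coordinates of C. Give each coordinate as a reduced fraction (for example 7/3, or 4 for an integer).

C = (39, 39)

1. C_x = 39  [[BA ⟂ BC ⇒ 10x-17y+273=0] ∩ [|C−(5, 19)|²=1556]]
2. C_y = 39  [[BA ⟂ BC ⇒ 10x-17y+273=0] ∩ [|C−(5, 19)|²=1556]]
   so C = (39, 39)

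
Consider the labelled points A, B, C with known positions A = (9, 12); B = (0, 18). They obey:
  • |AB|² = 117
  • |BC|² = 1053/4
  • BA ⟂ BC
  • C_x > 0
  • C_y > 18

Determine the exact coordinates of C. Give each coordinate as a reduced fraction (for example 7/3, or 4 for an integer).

C = (9, 63/2)

1. C_x = 9  [[BA ⟂ BC ⇒ 9x-6y+108=0] ∩ [|C−(0, 18)|²=1053/4]]
2. C_y = 63/2  [[BA ⟂ BC ⇒ 9x-6y+108=0] ∩ [|C−(0, 18)|²=1053/4]]
   so C = (9, 63/2)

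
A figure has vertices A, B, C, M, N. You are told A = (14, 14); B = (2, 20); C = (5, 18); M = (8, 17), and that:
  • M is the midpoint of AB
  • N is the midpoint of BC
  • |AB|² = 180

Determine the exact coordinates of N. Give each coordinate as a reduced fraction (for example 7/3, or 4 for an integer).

N = (7/2, 19)

1. N_x = 7/2  [2·N = B+C = (2, 20)+(5, 18)]
2. N_y = 19  [2·N = B+C = (2, 20)+(5, 18)]
   so N = (7/2, 19)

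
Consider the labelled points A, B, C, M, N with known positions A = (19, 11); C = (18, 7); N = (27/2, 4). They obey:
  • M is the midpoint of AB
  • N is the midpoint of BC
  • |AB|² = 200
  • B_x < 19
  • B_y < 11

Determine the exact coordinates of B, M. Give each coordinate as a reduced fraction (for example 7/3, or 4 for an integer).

1. B_x = 9  [B = 2·N−C = 2·(27/2, 4)−(18, 7)]
2. B_y = 1  [B = 2·N−C = 2·(27/2, 4)−(18, 7)]
   so B = (9, 1)
3. M_x = 14  [2·M = A+B = (19, 11)+(9, 1)]
4. M_y = 6  [2·M = A+B = (19, 11)+(9, 1)]
   so M = (14, 6)

B = (9, 1)
M = (14, 6)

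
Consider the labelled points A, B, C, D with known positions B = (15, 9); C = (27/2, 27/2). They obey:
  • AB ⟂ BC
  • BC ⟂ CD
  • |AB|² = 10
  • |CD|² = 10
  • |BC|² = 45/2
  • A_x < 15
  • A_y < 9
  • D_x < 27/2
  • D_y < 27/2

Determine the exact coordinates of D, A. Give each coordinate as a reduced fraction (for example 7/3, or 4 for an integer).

1. D_x = 21/2  [[BC ⟂ CD ⇒ -3/2x+9/2y-81/2=0] ∩ [|D−(27/2, 27/2)|²=10]]
2. D_y = 25/2  [[BC ⟂ CD ⇒ -3/2x+9/2y-81/2=0] ∩ [|D−(27/2, 27/2)|²=10]]
   so D = (21/2, 25/2)
3. A_x = 12  [[AB ⟂ BC ⇒ 3/2x-9/2y+18=0] ∩ [|A−(15, 9)|²=10]]
4. A_y = 8  [[AB ⟂ BC ⇒ 3/2x-9/2y+18=0] ∩ [|A−(15, 9)|²=10]]
   so A = (12, 8)

D = (21/2, 25/2)
A = (12, 8)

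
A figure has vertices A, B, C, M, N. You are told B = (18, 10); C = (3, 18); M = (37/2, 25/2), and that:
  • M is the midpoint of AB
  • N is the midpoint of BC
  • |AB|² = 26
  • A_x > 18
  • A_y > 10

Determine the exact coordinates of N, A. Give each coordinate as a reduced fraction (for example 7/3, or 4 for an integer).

N = (21/2, 14)
A = (19, 15)

1. A_x = 19  [A = 2·M−B = 2·(37/2, 25/2)−(18, 10)]
2. A_y = 15  [A = 2·M−B = 2·(37/2, 25/2)−(18, 10)]
   so A = (19, 15)
3. N_x = 21/2  [2·N = B+C = (18, 10)+(3, 18)]
4. N_y = 14  [2·N = B+C = (18, 10)+(3, 18)]
   so N = (21/2, 14)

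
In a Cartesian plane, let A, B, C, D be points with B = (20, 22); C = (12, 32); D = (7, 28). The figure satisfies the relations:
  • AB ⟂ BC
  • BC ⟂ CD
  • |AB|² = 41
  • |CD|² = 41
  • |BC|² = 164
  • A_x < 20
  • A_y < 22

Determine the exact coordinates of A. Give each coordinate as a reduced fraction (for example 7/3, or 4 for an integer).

A = (15, 18)

1. A_x = 15  [[AB ⟂ BC ⇒ 8x-10y+60=0] ∩ [|A−(20, 22)|²=41]]
2. A_y = 18  [[AB ⟂ BC ⇒ 8x-10y+60=0] ∩ [|A−(20, 22)|²=41]]
   so A = (15, 18)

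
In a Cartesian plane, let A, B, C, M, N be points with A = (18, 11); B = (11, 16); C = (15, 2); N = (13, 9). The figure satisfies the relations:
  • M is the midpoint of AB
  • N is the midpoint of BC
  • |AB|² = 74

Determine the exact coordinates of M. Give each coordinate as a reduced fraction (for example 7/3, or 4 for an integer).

1. M_x = 29/2  [2·M = A+B = (18, 11)+(11, 16)]
2. M_y = 27/2  [2·M = A+B = (18, 11)+(11, 16)]
   so M = (29/2, 27/2)

M = (29/2, 27/2)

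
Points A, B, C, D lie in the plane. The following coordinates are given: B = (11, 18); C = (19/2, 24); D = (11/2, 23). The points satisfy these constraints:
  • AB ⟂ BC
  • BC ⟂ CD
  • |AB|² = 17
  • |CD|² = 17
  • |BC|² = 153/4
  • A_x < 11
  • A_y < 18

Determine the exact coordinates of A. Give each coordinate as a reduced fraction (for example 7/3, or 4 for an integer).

1. A_x = 7  [[AB ⟂ BC ⇒ 3/2x-6y+183/2=0] ∩ [|A−(11, 18)|²=17]]
2. A_y = 17  [[AB ⟂ BC ⇒ 3/2x-6y+183/2=0] ∩ [|A−(11, 18)|²=17]]
   so A = (7, 17)

A = (7, 17)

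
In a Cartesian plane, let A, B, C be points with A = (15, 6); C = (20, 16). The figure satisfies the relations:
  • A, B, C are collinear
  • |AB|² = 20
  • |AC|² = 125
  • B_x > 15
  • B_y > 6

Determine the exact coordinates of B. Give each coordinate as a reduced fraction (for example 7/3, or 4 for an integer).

B = (17, 10)

1. B_x = 17  [[A, B, C are collinear ⇒ 10x-5y-120=0] ∩ [|B−(15, 6)|²=20]]
2. B_y = 10  [[A, B, C are collinear ⇒ 10x-5y-120=0] ∩ [|B−(15, 6)|²=20]]
   so B = (17, 10)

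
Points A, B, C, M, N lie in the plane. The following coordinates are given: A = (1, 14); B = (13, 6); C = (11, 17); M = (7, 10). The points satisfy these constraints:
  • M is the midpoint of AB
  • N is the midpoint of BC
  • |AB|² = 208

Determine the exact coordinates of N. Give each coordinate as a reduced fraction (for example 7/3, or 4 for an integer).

1. N_x = 12  [2·N = B+C = (13, 6)+(11, 17)]
2. N_y = 23/2  [2·N = B+C = (13, 6)+(11, 17)]
   so N = (12, 23/2)

N = (12, 23/2)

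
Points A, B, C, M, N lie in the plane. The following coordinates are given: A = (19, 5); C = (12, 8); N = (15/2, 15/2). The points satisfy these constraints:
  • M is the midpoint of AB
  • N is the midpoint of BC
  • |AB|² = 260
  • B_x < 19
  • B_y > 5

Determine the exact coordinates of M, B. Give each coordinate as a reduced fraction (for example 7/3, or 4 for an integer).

1. B_x = 3  [B = 2·N−C = 2·(15/2, 15/2)−(12, 8)]
2. B_y = 7  [B = 2·N−C = 2·(15/2, 15/2)−(12, 8)]
   so B = (3, 7)
3. M_x = 11  [2·M = A+B = (19, 5)+(3, 7)]
4. M_y = 6  [2·M = A+B = (19, 5)+(3, 7)]
   so M = (11, 6)

M = (11, 6)
B = (3, 7)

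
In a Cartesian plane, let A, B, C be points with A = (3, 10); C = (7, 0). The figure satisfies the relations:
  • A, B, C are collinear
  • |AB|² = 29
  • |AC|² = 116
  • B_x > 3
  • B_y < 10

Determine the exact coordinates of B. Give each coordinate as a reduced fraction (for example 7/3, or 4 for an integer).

1. B_x = 5  [[A, B, C are collinear ⇒ -10x-4y+70=0] ∩ [|B−(3, 10)|²=29]]
2. B_y = 5  [[A, B, C are collinear ⇒ -10x-4y+70=0] ∩ [|B−(3, 10)|²=29]]
   so B = (5, 5)

B = (5, 5)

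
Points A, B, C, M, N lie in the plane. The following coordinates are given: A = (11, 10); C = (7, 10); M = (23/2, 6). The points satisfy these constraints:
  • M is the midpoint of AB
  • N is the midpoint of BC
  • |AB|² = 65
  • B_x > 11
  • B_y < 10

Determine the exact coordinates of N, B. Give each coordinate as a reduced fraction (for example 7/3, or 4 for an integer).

1. B_x = 12  [B = 2·M−A = 2·(23/2, 6)−(11, 10)]
2. B_y = 2  [B = 2·M−A = 2·(23/2, 6)−(11, 10)]
   so B = (12, 2)
3. N_x = 19/2  [2·N = B+C = (12, 2)+(7, 10)]
4. N_y = 6  [2·N = B+C = (12, 2)+(7, 10)]
   so N = (19/2, 6)

N = (19/2, 6)
B = (12, 2)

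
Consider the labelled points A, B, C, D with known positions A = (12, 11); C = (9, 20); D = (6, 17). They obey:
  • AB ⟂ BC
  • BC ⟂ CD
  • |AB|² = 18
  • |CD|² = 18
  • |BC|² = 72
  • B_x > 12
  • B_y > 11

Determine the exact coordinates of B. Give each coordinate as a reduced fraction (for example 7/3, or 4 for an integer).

1. B_x = 15  [[BC ⟂ CD ⇒ 3x+3y-87=0] ∩ [|B−(12, 11)|²=18]]
2. B_y = 14  [[BC ⟂ CD ⇒ 3x+3y-87=0] ∩ [|B−(12, 11)|²=18]]
   so B = (15, 14)

B = (15, 14)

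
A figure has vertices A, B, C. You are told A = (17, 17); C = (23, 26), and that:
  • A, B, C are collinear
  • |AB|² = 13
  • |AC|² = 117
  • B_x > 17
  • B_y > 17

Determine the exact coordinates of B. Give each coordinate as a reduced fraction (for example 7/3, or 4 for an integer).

B = (19, 20)

1. B_x = 19  [[A, B, C are collinear ⇒ 9x-6y-51=0] ∩ [|B−(17, 17)|²=13]]
2. B_y = 20  [[A, B, C are collinear ⇒ 9x-6y-51=0] ∩ [|B−(17, 17)|²=13]]
   so B = (19, 20)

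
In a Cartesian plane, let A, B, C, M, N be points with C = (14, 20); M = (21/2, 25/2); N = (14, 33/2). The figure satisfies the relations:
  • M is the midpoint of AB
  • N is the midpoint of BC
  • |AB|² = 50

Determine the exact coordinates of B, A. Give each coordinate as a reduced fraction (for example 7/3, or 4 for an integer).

B = (14, 13)
A = (7, 12)

1. B_x = 14  [B = 2·N−C = 2·(14, 33/2)−(14, 20)]
2. B_y = 13  [B = 2·N−C = 2·(14, 33/2)−(14, 20)]
   so B = (14, 13)
3. A_x = 7  [A = 2·M−B = 2·(21/2, 25/2)−(14, 13)]
4. A_y = 12  [A = 2·M−B = 2·(21/2, 25/2)−(14, 13)]
   so A = (7, 12)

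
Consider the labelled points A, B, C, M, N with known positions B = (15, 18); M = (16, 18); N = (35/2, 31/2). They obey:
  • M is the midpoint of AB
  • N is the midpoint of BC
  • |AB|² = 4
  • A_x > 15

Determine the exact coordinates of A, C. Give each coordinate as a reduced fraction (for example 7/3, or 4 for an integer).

A = (17, 18)
C = (20, 13)

1. A_x = 17  [A = 2·M−B = 2·(16, 18)−(15, 18)]
2. A_y = 18  [A = 2·M−B = 2·(16, 18)−(15, 18)]
   so A = (17, 18)
3. C_x = 20  [C = 2·N−B = 2·(35/2, 31/2)−(15, 18)]
4. C_y = 13  [C = 2·N−B = 2·(35/2, 31/2)−(15, 18)]
   so C = (20, 13)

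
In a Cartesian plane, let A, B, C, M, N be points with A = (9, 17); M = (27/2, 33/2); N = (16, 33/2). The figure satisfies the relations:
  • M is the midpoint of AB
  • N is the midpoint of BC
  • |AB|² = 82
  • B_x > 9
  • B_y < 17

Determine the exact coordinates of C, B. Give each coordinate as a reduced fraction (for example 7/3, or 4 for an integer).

C = (14, 17)
B = (18, 16)

1. B_x = 18  [B = 2·M−A = 2·(27/2, 33/2)−(9, 17)]
2. B_y = 16  [B = 2·M−A = 2·(27/2, 33/2)−(9, 17)]
   so B = (18, 16)
3. C_x = 14  [C = 2·N−B = 2·(16, 33/2)−(18, 16)]
4. C_y = 17  [C = 2·N−B = 2·(16, 33/2)−(18, 16)]
   so C = (14, 17)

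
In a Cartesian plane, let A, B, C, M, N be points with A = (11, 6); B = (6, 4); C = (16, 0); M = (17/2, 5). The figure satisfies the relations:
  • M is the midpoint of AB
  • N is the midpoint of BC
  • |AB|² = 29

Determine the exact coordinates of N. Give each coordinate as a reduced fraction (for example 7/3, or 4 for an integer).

1. N_x = 11  [2·N = B+C = (6, 4)+(16, 0)]
2. N_y = 2  [2·N = B+C = (6, 4)+(16, 0)]
   so N = (11, 2)

N = (11, 2)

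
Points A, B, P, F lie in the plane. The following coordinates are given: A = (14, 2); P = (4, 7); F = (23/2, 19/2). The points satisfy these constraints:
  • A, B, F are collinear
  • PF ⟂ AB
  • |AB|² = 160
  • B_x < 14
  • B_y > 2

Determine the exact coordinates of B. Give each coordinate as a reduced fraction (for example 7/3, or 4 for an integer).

1. B_x = 10  [[A, B, F are collinear ⇒ 15/2x+5/2y-110=0] ∩ [|B−(14, 2)|²=160]]
2. B_y = 14  [[A, B, F are collinear ⇒ 15/2x+5/2y-110=0] ∩ [|B−(14, 2)|²=160]]
   so B = (10, 14)

B = (10, 14)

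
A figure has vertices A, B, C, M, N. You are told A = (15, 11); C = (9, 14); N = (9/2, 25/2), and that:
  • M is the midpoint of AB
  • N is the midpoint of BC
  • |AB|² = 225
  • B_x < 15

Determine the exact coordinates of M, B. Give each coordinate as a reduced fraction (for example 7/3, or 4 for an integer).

1. B_x = 0  [B = 2·N−C = 2·(9/2, 25/2)−(9, 14)]
2. B_y = 11  [B = 2·N−C = 2·(9/2, 25/2)−(9, 14)]
   so B = (0, 11)
3. M_x = 15/2  [2·M = A+B = (15, 11)+(0, 11)]
4. M_y = 11  [2·M = A+B = (15, 11)+(0, 11)]
   so M = (15/2, 11)

M = (15/2, 11)
B = (0, 11)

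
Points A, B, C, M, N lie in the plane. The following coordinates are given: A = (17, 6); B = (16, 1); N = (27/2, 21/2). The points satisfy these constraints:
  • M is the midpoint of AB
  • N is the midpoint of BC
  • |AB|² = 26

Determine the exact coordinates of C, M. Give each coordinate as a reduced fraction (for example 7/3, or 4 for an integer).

C = (11, 20)
M = (33/2, 7/2)

1. M_x = 33/2  [2·M = A+B = (17, 6)+(16, 1)]
2. M_y = 7/2  [2·M = A+B = (17, 6)+(16, 1)]
   so M = (33/2, 7/2)
3. C_x = 11  [C = 2·N−B = 2·(27/2, 21/2)−(16, 1)]
4. C_y = 20  [C = 2·N−B = 2·(27/2, 21/2)−(16, 1)]
   so C = (11, 20)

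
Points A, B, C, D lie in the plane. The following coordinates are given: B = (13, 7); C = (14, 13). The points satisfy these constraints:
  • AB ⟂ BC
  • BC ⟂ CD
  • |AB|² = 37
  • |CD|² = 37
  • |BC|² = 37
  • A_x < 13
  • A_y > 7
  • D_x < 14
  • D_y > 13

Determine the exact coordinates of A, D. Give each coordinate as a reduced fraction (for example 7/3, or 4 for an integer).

A = (7, 8)
D = (8, 14)

1. A_x = 7  [[AB ⟂ BC ⇒ -1x-6y+55=0] ∩ [|A−(13, 7)|²=37]]
2. A_y = 8  [[AB ⟂ BC ⇒ -1x-6y+55=0] ∩ [|A−(13, 7)|²=37]]
   so A = (7, 8)
3. D_x = 8  [[BC ⟂ CD ⇒ 1x+6y-92=0] ∩ [|D−(14, 13)|²=37]]
4. D_y = 14  [[BC ⟂ CD ⇒ 1x+6y-92=0] ∩ [|D−(14, 13)|²=37]]
   so D = (8, 14)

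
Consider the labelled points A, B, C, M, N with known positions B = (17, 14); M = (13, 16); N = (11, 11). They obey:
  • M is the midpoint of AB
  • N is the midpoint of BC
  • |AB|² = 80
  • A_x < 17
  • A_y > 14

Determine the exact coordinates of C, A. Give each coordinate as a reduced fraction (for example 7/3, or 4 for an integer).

C = (5, 8)
A = (9, 18)

1. A_x = 9  [A = 2·M−B = 2·(13, 16)−(17, 14)]
2. A_y = 18  [A = 2·M−B = 2·(13, 16)−(17, 14)]
   so A = (9, 18)
3. C_x = 5  [C = 2·N−B = 2·(11, 11)−(17, 14)]
4. C_y = 8  [C = 2·N−B = 2·(11, 11)−(17, 14)]
   so C = (5, 8)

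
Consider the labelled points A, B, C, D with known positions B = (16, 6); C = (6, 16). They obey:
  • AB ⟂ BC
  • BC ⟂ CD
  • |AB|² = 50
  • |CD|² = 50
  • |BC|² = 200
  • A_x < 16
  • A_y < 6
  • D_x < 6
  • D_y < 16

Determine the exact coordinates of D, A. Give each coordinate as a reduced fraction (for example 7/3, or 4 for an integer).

D = (1, 11)
A = (11, 1)

1. D_x = 1  [[BC ⟂ CD ⇒ -10x+10y-100=0] ∩ [|D−(6, 16)|²=50]]
2. D_y = 11  [[BC ⟂ CD ⇒ -10x+10y-100=0] ∩ [|D−(6, 16)|²=50]]
   so D = (1, 11)
3. A_x = 11  [[AB ⟂ BC ⇒ 10x-10y-100=0] ∩ [|A−(16, 6)|²=50]]
4. A_y = 1  [[AB ⟂ BC ⇒ 10x-10y-100=0] ∩ [|A−(16, 6)|²=50]]
   so A = (11, 1)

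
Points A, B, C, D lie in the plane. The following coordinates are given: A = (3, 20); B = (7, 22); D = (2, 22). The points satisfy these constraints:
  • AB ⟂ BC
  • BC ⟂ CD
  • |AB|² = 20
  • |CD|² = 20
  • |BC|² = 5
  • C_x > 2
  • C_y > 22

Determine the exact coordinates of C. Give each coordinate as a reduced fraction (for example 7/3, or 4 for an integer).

1. C_x = 6  [[AB ⟂ BC ⇒ 4x+2y-72=0] ∩ [|C−(2, 22)|²=20]]
2. C_y = 24  [[AB ⟂ BC ⇒ 4x+2y-72=0] ∩ [|C−(2, 22)|²=20]]
   so C = (6, 24)

C = (6, 24)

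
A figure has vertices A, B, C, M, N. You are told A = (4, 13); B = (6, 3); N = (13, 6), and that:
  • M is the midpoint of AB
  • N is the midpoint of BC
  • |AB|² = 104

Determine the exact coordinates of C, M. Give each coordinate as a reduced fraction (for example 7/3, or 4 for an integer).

C = (20, 9)
M = (5, 8)

1. M_x = 5  [2·M = A+B = (4, 13)+(6, 3)]
2. M_y = 8  [2·M = A+B = (4, 13)+(6, 3)]
   so M = (5, 8)
3. C_x = 20  [C = 2·N−B = 2·(13, 6)−(6, 3)]
4. C_y = 9  [C = 2·N−B = 2·(13, 6)−(6, 3)]
   so C = (20, 9)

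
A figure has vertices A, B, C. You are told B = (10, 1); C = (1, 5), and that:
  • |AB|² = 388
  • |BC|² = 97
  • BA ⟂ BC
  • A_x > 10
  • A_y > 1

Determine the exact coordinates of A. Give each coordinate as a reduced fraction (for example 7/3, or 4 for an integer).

1. A_x = 18  [[BA ⟂ BC ⇒ -9x+4y+86=0] ∩ [|A−(10, 1)|²=388]]
2. A_y = 19  [[BA ⟂ BC ⇒ -9x+4y+86=0] ∩ [|A−(10, 1)|²=388]]
   so A = (18, 19)

A = (18, 19)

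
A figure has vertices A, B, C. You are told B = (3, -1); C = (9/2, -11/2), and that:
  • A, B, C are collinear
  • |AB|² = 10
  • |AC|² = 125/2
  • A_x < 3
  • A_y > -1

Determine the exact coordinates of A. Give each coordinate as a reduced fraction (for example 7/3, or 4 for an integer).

1. A_x = 2  [[A, B, C are collinear ⇒ 9/2x+3/2y-12=0] ∩ [|A−(3, -1)|²=10]]
2. A_y = 2  [[A, B, C are collinear ⇒ 9/2x+3/2y-12=0] ∩ [|A−(3, -1)|²=10]]
   so A = (2, 2)

A = (2, 2)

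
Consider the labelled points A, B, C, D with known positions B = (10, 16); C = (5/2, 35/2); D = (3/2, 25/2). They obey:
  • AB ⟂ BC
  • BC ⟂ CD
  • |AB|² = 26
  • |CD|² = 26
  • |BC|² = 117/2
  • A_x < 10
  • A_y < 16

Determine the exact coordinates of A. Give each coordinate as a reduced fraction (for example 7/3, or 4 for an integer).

1. A_x = 9  [[AB ⟂ BC ⇒ 15/2x-3/2y-51=0] ∩ [|A−(10, 16)|²=26]]
2. A_y = 11  [[AB ⟂ BC ⇒ 15/2x-3/2y-51=0] ∩ [|A−(10, 16)|²=26]]
   so A = (9, 11)

A = (9, 11)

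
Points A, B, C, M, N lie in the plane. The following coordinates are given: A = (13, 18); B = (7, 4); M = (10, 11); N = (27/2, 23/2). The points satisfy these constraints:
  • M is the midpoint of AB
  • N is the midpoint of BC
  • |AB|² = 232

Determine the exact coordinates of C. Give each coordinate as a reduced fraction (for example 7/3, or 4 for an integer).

1. C_x = 20  [C = 2·N−B = 2·(27/2, 23/2)−(7, 4)]
2. C_y = 19  [C = 2·N−B = 2·(27/2, 23/2)−(7, 4)]
   so C = (20, 19)

C = (20, 19)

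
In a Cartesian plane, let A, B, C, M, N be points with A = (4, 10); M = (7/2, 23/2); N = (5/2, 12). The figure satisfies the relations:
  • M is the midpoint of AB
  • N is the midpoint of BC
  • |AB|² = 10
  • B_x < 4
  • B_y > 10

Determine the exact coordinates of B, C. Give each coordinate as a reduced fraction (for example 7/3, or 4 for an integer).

B = (3, 13)
C = (2, 11)

1. B_x = 3  [B = 2·M−A = 2·(7/2, 23/2)−(4, 10)]
2. B_y = 13  [B = 2·M−A = 2·(7/2, 23/2)−(4, 10)]
   so B = (3, 13)
3. C_x = 2  [C = 2·N−B = 2·(5/2, 12)−(3, 13)]
4. C_y = 11  [C = 2·N−B = 2·(5/2, 12)−(3, 13)]
   so C = (2, 11)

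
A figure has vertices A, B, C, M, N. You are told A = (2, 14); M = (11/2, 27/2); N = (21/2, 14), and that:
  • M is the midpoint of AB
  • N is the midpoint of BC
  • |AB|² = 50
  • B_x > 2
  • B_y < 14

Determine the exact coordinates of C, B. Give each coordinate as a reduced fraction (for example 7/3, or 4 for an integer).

C = (12, 15)
B = (9, 13)

1. B_x = 9  [B = 2·M−A = 2·(11/2, 27/2)−(2, 14)]
2. B_y = 13  [B = 2·M−A = 2·(11/2, 27/2)−(2, 14)]
   so B = (9, 13)
3. C_x = 12  [C = 2·N−B = 2·(21/2, 14)−(9, 13)]
4. C_y = 15  [C = 2·N−B = 2·(21/2, 14)−(9, 13)]
   so C = (12, 15)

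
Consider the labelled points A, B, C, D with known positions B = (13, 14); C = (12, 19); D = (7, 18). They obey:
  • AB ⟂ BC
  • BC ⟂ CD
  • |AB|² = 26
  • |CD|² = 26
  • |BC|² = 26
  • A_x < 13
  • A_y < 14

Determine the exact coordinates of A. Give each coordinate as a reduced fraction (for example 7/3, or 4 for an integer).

1. A_x = 8  [[AB ⟂ BC ⇒ 1x-5y+57=0] ∩ [|A−(13, 14)|²=26]]
2. A_y = 13  [[AB ⟂ BC ⇒ 1x-5y+57=0] ∩ [|A−(13, 14)|²=26]]
   so A = (8, 13)

A = (8, 13)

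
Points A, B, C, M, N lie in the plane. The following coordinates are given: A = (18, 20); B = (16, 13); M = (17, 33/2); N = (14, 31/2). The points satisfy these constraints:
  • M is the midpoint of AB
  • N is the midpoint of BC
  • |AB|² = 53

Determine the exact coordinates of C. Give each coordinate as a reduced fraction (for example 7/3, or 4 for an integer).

1. C_x = 12  [C = 2·N−B = 2·(14, 31/2)−(16, 13)]
2. C_y = 18  [C = 2·N−B = 2·(14, 31/2)−(16, 13)]
   so C = (12, 18)

C = (12, 18)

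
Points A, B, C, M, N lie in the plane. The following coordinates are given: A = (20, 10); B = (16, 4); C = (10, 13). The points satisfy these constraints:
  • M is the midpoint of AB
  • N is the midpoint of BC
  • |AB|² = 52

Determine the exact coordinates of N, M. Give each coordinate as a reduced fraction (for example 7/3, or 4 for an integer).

N = (13, 17/2)
M = (18, 7)

1. M_x = 18  [2·M = A+B = (20, 10)+(16, 4)]
2. M_y = 7  [2·M = A+B = (20, 10)+(16, 4)]
   so M = (18, 7)
3. N_x = 13  [2·N = B+C = (16, 4)+(10, 13)]
4. N_y = 17/2  [2·N = B+C = (16, 4)+(10, 13)]
   so N = (13, 17/2)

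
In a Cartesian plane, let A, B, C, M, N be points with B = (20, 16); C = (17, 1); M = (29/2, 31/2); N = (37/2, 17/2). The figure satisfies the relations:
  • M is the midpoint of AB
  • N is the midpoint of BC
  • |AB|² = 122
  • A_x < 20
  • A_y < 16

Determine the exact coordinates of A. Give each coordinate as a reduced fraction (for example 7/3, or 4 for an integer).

A = (9, 15)

1. A_x = 9  [A = 2·M−B = 2·(29/2, 31/2)−(20, 16)]
2. A_y = 15  [A = 2·M−B = 2·(29/2, 31/2)−(20, 16)]
   so A = (9, 15)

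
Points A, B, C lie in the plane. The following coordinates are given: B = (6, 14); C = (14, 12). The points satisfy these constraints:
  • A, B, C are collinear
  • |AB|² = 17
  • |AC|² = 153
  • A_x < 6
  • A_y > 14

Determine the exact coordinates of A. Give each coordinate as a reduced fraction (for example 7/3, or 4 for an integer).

1. A_x = 2  [[A, B, C are collinear ⇒ 2x+8y-124=0] ∩ [|A−(6, 14)|²=17]]
2. A_y = 15  [[A, B, C are collinear ⇒ 2x+8y-124=0] ∩ [|A−(6, 14)|²=17]]
   so A = (2, 15)

A = (2, 15)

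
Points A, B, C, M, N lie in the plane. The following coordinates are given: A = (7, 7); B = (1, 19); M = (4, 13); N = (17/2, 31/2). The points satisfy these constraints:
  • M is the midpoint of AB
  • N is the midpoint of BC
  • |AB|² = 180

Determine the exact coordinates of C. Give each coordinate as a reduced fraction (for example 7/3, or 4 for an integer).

1. C_x = 16  [C = 2·N−B = 2·(17/2, 31/2)−(1, 19)]
2. C_y = 12  [C = 2·N−B = 2·(17/2, 31/2)−(1, 19)]
   so C = (16, 12)

C = (16, 12)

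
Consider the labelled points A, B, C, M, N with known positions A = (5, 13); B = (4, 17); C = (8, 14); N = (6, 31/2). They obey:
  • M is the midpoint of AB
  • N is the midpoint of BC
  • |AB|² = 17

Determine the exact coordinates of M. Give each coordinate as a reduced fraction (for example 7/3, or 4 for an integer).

M = (9/2, 15)

1. M_x = 9/2  [2·M = A+B = (5, 13)+(4, 17)]
2. M_y = 15  [2·M = A+B = (5, 13)+(4, 17)]
   so M = (9/2, 15)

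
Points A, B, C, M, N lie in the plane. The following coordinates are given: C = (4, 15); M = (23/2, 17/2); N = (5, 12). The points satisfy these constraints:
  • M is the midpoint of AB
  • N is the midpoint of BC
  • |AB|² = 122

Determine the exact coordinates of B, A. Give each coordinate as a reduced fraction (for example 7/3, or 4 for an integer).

B = (6, 9)
A = (17, 8)

1. B_x = 6  [B = 2·N−C = 2·(5, 12)−(4, 15)]
2. B_y = 9  [B = 2·N−C = 2·(5, 12)−(4, 15)]
   so B = (6, 9)
3. A_x = 17  [A = 2·M−B = 2·(23/2, 17/2)−(6, 9)]
4. A_y = 8  [A = 2·M−B = 2·(23/2, 17/2)−(6, 9)]
   so A = (17, 8)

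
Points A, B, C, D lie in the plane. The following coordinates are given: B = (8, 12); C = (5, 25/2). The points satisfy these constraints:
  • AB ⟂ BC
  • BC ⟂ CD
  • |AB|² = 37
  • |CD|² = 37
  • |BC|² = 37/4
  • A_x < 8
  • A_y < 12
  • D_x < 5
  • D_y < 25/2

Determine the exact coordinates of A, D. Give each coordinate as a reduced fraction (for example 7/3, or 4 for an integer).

A = (7, 6)
D = (4, 13/2)

1. A_x = 7  [[AB ⟂ BC ⇒ 3x-1/2y-18=0] ∩ [|A−(8, 12)|²=37]]
2. A_y = 6  [[AB ⟂ BC ⇒ 3x-1/2y-18=0] ∩ [|A−(8, 12)|²=37]]
   so A = (7, 6)
3. D_x = 4  [[BC ⟂ CD ⇒ -3x+1/2y+35/4=0] ∩ [|D−(5, 25/2)|²=37]]
4. D_y = 13/2  [[BC ⟂ CD ⇒ -3x+1/2y+35/4=0] ∩ [|D−(5, 25/2)|²=37]]
   so D = (4, 13/2)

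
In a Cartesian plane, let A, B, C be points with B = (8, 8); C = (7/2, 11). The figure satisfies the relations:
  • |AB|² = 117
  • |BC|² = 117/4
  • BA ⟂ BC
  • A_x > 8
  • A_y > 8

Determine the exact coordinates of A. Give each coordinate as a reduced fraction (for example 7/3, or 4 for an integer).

1. A_x = 14  [[BA ⟂ BC ⇒ -9/2x+3y+12=0] ∩ [|A−(8, 8)|²=117]]
2. A_y = 17  [[BA ⟂ BC ⇒ -9/2x+3y+12=0] ∩ [|A−(8, 8)|²=117]]
   so A = (14, 17)

A = (14, 17)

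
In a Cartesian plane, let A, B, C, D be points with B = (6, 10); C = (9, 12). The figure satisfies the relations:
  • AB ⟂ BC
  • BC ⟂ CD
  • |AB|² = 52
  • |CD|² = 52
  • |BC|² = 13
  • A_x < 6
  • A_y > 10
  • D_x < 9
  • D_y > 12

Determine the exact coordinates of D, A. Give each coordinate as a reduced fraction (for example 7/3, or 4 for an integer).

D = (5, 18)
A = (2, 16)

1. D_x = 5  [[BC ⟂ CD ⇒ 3x+2y-51=0] ∩ [|D−(9, 12)|²=52]]
2. D_y = 18  [[BC ⟂ CD ⇒ 3x+2y-51=0] ∩ [|D−(9, 12)|²=52]]
   so D = (5, 18)
3. A_x = 2  [[AB ⟂ BC ⇒ -3x-2y+38=0] ∩ [|A−(6, 10)|²=52]]
4. A_y = 16  [[AB ⟂ BC ⇒ -3x-2y+38=0] ∩ [|A−(6, 10)|²=52]]
   so A = (2, 16)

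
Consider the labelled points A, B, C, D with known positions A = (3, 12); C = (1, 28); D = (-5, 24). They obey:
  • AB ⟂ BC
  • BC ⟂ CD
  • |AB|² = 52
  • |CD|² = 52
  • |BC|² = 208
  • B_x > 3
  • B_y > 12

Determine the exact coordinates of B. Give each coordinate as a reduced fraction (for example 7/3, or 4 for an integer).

1. B_x = 9  [[BC ⟂ CD ⇒ 6x+4y-118=0] ∩ [|B−(3, 12)|²=52]]
2. B_y = 16  [[BC ⟂ CD ⇒ 6x+4y-118=0] ∩ [|B−(3, 12)|²=52]]
   so B = (9, 16)

B = (9, 16)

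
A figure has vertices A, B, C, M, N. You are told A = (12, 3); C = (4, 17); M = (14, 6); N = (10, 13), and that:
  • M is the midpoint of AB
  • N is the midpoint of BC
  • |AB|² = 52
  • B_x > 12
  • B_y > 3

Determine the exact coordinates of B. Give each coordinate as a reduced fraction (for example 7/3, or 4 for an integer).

1. B_x = 16  [B = 2·M−A = 2·(14, 6)−(12, 3)]
2. B_y = 9  [B = 2·M−A = 2·(14, 6)−(12, 3)]
   so B = (16, 9)

B = (16, 9)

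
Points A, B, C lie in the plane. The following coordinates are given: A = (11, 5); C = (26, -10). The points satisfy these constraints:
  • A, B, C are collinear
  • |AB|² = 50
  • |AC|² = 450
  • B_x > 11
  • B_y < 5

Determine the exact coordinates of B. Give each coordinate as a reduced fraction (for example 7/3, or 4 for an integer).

B = (16, 0)

1. B_x = 16  [[A, B, C are collinear ⇒ -15x-15y+240=0] ∩ [|B−(11, 5)|²=50]]
2. B_y = 0  [[A, B, C are collinear ⇒ -15x-15y+240=0] ∩ [|B−(11, 5)|²=50]]
   so B = (16, 0)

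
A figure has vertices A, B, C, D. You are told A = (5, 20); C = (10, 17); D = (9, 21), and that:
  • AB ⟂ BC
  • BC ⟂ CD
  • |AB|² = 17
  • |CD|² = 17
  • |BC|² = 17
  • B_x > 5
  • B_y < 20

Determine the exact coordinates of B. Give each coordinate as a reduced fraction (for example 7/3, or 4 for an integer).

1. B_x = 6  [[BC ⟂ CD ⇒ 1x-4y+58=0] ∩ [|B−(5, 20)|²=17]]
2. B_y = 16  [[BC ⟂ CD ⇒ 1x-4y+58=0] ∩ [|B−(5, 20)|²=17]]
   so B = (6, 16)

B = (6, 16)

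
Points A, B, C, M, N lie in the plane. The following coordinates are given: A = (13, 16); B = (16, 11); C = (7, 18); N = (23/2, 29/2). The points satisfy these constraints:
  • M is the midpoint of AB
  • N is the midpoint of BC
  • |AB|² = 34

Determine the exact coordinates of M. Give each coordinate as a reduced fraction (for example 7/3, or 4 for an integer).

1. M_x = 29/2  [2·M = A+B = (13, 16)+(16, 11)]
2. M_y = 27/2  [2·M = A+B = (13, 16)+(16, 11)]
   so M = (29/2, 27/2)

M = (29/2, 27/2)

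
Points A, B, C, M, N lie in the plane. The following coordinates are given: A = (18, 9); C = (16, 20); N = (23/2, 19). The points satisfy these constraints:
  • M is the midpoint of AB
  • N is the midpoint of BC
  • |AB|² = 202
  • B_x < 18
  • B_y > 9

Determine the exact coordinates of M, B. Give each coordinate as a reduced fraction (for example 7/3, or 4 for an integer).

M = (25/2, 27/2)
B = (7, 18)

1. B_x = 7  [B = 2·N−C = 2·(23/2, 19)−(16, 20)]
2. B_y = 18  [B = 2·N−C = 2·(23/2, 19)−(16, 20)]
   so B = (7, 18)
3. M_x = 25/2  [2·M = A+B = (18, 9)+(7, 18)]
4. M_y = 27/2  [2·M = A+B = (18, 9)+(7, 18)]
   so M = (25/2, 27/2)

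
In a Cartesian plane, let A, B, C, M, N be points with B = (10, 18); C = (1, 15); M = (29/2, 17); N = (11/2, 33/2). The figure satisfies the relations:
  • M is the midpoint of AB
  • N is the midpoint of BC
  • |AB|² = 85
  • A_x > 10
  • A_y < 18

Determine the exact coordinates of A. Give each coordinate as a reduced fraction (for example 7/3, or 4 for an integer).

A = (19, 16)

1. A_x = 19  [A = 2·M−B = 2·(29/2, 17)−(10, 18)]
2. A_y = 16  [A = 2·M−B = 2·(29/2, 17)−(10, 18)]
   so A = (19, 16)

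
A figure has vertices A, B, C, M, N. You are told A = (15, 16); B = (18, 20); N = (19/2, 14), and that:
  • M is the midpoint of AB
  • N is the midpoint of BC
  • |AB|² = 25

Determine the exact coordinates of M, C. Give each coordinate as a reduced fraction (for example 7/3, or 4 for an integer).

M = (33/2, 18)
C = (1, 8)

1. M_x = 33/2  [2·M = A+B = (15, 16)+(18, 20)]
2. M_y = 18  [2·M = A+B = (15, 16)+(18, 20)]
   so M = (33/2, 18)
3. C_x = 1  [C = 2·N−B = 2·(19/2, 14)−(18, 20)]
4. C_y = 8  [C = 2·N−B = 2·(19/2, 14)−(18, 20)]
   so C = (1, 8)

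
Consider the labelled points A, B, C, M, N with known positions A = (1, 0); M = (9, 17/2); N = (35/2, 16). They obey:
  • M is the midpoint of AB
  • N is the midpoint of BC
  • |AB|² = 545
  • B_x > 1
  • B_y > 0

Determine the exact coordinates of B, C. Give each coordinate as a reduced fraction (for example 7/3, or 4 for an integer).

1. B_x = 17  [B = 2·M−A = 2·(9, 17/2)−(1, 0)]
2. B_y = 17  [B = 2·M−A = 2·(9, 17/2)−(1, 0)]
   so B = (17, 17)
3. C_x = 18  [C = 2·N−B = 2·(35/2, 16)−(17, 17)]
4. C_y = 15  [C = 2·N−B = 2·(35/2, 16)−(17, 17)]
   so C = (18, 15)

B = (17, 17)
C = (18, 15)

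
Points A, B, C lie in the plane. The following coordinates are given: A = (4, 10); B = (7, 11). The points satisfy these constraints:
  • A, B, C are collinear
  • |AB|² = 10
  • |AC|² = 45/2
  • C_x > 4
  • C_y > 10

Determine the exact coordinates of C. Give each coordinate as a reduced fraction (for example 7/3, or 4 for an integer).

C = (17/2, 23/2)

1. C_x = 17/2  [[A, B, C are collinear ⇒ -1x+3y-26=0] ∩ [|C−(4, 10)|²=45/2]]
2. C_y = 23/2  [[A, B, C are collinear ⇒ -1x+3y-26=0] ∩ [|C−(4, 10)|²=45/2]]
   so C = (17/2, 23/2)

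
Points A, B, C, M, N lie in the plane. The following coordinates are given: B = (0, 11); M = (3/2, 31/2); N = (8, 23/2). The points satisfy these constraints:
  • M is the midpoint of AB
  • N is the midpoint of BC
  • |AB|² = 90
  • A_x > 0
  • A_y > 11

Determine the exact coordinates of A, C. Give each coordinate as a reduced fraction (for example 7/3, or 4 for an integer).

1. A_x = 3  [A = 2·M−B = 2·(3/2, 31/2)−(0, 11)]
2. A_y = 20  [A = 2·M−B = 2·(3/2, 31/2)−(0, 11)]
   so A = (3, 20)
3. C_x = 16  [C = 2·N−B = 2·(8, 23/2)−(0, 11)]
4. C_y = 12  [C = 2·N−B = 2·(8, 23/2)−(0, 11)]
   so C = (16, 12)

A = (3, 20)
C = (16, 12)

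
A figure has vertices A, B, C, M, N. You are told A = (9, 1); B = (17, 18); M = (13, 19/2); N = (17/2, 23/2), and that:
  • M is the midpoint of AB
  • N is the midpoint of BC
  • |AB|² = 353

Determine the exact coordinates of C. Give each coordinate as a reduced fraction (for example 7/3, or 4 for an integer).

C = (0, 5)

1. C_x = 0  [C = 2·N−B = 2·(17/2, 23/2)−(17, 18)]
2. C_y = 5  [C = 2·N−B = 2·(17/2, 23/2)−(17, 18)]
   so C = (0, 5)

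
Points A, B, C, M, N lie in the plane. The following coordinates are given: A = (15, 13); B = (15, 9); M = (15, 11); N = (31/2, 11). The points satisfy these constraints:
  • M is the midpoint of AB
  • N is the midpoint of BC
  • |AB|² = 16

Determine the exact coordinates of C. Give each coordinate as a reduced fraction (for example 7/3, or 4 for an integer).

C = (16, 13)

1. C_x = 16  [C = 2·N−B = 2·(31/2, 11)−(15, 9)]
2. C_y = 13  [C = 2·N−B = 2·(31/2, 11)−(15, 9)]
   so C = (16, 13)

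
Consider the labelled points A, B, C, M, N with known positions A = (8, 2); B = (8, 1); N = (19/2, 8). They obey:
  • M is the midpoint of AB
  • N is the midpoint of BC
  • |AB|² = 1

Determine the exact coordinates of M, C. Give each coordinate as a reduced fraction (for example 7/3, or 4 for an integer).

M = (8, 3/2)
C = (11, 15)

1. M_x = 8  [2·M = A+B = (8, 2)+(8, 1)]
2. M_y = 3/2  [2·M = A+B = (8, 2)+(8, 1)]
   so M = (8, 3/2)
3. C_x = 11  [C = 2·N−B = 2·(19/2, 8)−(8, 1)]
4. C_y = 15  [C = 2·N−B = 2·(19/2, 8)−(8, 1)]
   so C = (11, 15)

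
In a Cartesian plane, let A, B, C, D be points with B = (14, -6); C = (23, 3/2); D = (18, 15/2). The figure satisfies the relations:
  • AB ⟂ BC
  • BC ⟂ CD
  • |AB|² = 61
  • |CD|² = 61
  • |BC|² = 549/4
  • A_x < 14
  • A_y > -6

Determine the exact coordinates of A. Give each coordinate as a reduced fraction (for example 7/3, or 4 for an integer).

A = (9, 0)

1. A_x = 9  [[AB ⟂ BC ⇒ -9x-15/2y+81=0] ∩ [|A−(14, -6)|²=61]]
2. A_y = 0  [[AB ⟂ BC ⇒ -9x-15/2y+81=0] ∩ [|A−(14, -6)|²=61]]
   so A = (9, 0)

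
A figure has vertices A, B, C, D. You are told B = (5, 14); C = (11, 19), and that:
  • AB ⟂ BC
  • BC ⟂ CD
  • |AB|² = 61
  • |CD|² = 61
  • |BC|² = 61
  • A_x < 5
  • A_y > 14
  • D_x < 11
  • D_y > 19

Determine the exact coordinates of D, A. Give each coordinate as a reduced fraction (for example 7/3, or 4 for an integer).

1. D_x = 6  [[BC ⟂ CD ⇒ 6x+5y-161=0] ∩ [|D−(11, 19)|²=61]]
2. D_y = 25  [[BC ⟂ CD ⇒ 6x+5y-161=0] ∩ [|D−(11, 19)|²=61]]
   so D = (6, 25)
3. A_x = 0  [[AB ⟂ BC ⇒ -6x-5y+100=0] ∩ [|A−(5, 14)|²=61]]
4. A_y = 20  [[AB ⟂ BC ⇒ -6x-5y+100=0] ∩ [|A−(5, 14)|²=61]]
   so A = (0, 20)

D = (6, 25)
A = (0, 20)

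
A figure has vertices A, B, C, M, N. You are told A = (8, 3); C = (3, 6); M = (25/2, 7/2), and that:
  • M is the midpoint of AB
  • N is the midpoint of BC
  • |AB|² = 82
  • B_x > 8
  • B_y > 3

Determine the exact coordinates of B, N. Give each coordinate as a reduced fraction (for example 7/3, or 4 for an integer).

1. B_x = 17  [B = 2·M−A = 2·(25/2, 7/2)−(8, 3)]
2. B_y = 4  [B = 2·M−A = 2·(25/2, 7/2)−(8, 3)]
   so B = (17, 4)
3. N_x = 10  [2·N = B+C = (17, 4)+(3, 6)]
4. N_y = 5  [2·N = B+C = (17, 4)+(3, 6)]
   so N = (10, 5)

B = (17, 4)
N = (10, 5)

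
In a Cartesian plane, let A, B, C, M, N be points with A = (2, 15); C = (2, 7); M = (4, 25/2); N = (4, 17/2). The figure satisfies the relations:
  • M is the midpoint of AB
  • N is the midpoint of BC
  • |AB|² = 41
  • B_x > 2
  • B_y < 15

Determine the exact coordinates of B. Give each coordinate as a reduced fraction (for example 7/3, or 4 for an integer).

1. B_x = 6  [B = 2·M−A = 2·(4, 25/2)−(2, 15)]
2. B_y = 10  [B = 2·M−A = 2·(4, 25/2)−(2, 15)]
   so B = (6, 10)

B = (6, 10)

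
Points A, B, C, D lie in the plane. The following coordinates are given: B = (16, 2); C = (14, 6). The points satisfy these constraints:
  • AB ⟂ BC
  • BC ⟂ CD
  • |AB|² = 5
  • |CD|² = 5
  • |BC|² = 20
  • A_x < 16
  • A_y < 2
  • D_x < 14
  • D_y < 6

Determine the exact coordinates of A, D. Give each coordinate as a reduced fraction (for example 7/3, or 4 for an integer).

A = (14, 1)
D = (12, 5)

1. A_x = 14  [[AB ⟂ BC ⇒ 2x-4y-24=0] ∩ [|A−(16, 2)|²=5]]
2. A_y = 1  [[AB ⟂ BC ⇒ 2x-4y-24=0] ∩ [|A−(16, 2)|²=5]]
   so A = (14, 1)
3. D_x = 12  [[BC ⟂ CD ⇒ -2x+4y+4=0] ∩ [|D−(14, 6)|²=5]]
4. D_y = 5  [[BC ⟂ CD ⇒ -2x+4y+4=0] ∩ [|D−(14, 6)|²=5]]
   so D = (12, 5)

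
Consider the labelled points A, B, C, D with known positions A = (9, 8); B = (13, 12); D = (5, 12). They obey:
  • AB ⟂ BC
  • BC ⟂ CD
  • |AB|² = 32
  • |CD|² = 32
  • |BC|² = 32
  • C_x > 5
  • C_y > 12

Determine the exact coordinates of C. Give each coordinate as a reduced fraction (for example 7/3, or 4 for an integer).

C = (9, 16)

1. C_x = 9  [[AB ⟂ BC ⇒ 4x+4y-100=0] ∩ [|C−(5, 12)|²=32]]
2. C_y = 16  [[AB ⟂ BC ⇒ 4x+4y-100=0] ∩ [|C−(5, 12)|²=32]]
   so C = (9, 16)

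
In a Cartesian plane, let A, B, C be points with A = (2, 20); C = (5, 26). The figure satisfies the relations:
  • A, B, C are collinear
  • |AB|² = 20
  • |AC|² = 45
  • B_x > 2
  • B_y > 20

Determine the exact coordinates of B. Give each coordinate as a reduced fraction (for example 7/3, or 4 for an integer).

B = (4, 24)

1. B_x = 4  [[A, B, C are collinear ⇒ 6x-3y+48=0] ∩ [|B−(2, 20)|²=20]]
2. B_y = 24  [[A, B, C are collinear ⇒ 6x-3y+48=0] ∩ [|B−(2, 20)|²=20]]
   so B = (4, 24)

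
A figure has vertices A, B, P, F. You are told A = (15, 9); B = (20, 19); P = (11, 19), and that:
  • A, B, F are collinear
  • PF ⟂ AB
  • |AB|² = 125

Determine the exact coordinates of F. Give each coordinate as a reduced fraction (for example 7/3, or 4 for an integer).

F = (91/5, 77/5)

1. F_x = 91/5  [[A, B, F are collinear ⇒ -10x+5y+105=0] ∩ [PF ⟂ AB ⇒ 5x+10y-245=0]]
2. F_y = 77/5  [[A, B, F are collinear ⇒ -10x+5y+105=0] ∩ [PF ⟂ AB ⇒ 5x+10y-245=0]]
   so F = (91/5, 77/5)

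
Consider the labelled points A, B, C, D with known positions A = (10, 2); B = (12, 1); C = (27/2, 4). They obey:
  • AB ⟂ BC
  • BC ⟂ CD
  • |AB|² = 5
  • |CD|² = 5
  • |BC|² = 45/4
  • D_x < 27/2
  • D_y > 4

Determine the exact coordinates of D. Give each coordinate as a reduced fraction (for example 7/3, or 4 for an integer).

D = (23/2, 5)

1. D_x = 23/2  [[BC ⟂ CD ⇒ 3/2x+3y-129/4=0] ∩ [|D−(27/2, 4)|²=5]]
2. D_y = 5  [[BC ⟂ CD ⇒ 3/2x+3y-129/4=0] ∩ [|D−(27/2, 4)|²=5]]
   so D = (23/2, 5)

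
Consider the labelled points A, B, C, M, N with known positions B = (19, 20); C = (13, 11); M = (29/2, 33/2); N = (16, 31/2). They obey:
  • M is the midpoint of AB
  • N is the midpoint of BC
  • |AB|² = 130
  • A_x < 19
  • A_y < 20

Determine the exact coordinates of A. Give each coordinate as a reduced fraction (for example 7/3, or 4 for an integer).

A = (10, 13)

1. A_x = 10  [A = 2·M−B = 2·(29/2, 33/2)−(19, 20)]
2. A_y = 13  [A = 2·M−B = 2·(29/2, 33/2)−(19, 20)]
   so A = (10, 13)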